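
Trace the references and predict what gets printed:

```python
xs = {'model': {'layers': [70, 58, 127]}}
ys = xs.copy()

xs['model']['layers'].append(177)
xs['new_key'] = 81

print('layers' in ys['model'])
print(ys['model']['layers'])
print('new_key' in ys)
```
True
[70, 58, 127, 177]
False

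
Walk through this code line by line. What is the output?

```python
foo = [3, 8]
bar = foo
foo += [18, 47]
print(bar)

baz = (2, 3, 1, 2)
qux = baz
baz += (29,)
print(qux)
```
[3, 8, 18, 47]
(2, 3, 1, 2)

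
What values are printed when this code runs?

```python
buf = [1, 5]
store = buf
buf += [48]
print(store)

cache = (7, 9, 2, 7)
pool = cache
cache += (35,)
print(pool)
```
[1, 5, 48]
(7, 9, 2, 7)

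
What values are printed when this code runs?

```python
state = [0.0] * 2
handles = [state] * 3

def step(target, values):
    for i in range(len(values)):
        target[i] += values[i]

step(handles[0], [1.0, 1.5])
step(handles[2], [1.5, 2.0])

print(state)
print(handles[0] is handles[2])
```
[2.5, 3.5]
True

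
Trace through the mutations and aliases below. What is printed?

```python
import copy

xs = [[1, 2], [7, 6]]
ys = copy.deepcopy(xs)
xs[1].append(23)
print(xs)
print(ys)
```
[[1, 2], [7, 6, 23]]
[[1, 2], [7, 6]]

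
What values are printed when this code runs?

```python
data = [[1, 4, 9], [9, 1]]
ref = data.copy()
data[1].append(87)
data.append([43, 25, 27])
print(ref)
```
[[1, 4, 9], [9, 1, 87]]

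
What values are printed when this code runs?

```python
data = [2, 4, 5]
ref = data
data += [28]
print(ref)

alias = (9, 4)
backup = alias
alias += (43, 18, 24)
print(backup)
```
[2, 4, 5, 28]
(9, 4)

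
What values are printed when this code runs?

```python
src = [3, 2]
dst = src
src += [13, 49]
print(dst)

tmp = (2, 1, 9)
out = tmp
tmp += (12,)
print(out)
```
[3, 2, 13, 49]
(2, 1, 9)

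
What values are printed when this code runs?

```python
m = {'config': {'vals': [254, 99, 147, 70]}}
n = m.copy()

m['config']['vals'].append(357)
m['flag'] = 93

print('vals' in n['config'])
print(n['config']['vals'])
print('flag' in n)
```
True
[254, 99, 147, 70, 357]
False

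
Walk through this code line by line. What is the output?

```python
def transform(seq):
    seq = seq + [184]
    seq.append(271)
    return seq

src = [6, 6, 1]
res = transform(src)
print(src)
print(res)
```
[6, 6, 1]
[6, 6, 1, 184, 271]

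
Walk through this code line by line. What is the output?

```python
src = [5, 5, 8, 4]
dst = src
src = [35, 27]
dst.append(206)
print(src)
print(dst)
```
[35, 27]
[5, 5, 8, 4, 206]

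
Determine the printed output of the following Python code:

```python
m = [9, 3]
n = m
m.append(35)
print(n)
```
[9, 3, 35]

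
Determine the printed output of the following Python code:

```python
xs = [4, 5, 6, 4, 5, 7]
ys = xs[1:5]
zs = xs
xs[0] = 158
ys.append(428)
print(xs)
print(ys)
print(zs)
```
[158, 5, 6, 4, 5, 7]
[5, 6, 4, 5, 428]
[158, 5, 6, 4, 5, 7]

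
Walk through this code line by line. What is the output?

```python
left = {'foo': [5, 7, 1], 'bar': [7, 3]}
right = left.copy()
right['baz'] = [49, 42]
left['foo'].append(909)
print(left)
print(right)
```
{'foo': [5, 7, 1, 909], 'bar': [7, 3]}
{'foo': [5, 7, 1, 909], 'bar': [7, 3], 'baz': [49, 42]}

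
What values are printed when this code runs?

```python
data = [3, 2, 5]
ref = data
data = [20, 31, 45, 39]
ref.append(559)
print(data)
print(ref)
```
[20, 31, 45, 39]
[3, 2, 5, 559]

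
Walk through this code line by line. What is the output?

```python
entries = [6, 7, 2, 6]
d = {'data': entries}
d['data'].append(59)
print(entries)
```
[6, 7, 2, 6, 59]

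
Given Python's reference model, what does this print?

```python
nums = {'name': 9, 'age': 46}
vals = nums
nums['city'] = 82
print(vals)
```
{'name': 9, 'age': 46, 'city': 82}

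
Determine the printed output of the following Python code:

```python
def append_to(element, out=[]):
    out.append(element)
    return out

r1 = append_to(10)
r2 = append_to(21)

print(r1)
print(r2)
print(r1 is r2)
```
[10, 21]
[10, 21]
True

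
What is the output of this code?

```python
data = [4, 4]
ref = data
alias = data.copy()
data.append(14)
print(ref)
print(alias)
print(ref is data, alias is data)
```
[4, 4, 14]
[4, 4]
True False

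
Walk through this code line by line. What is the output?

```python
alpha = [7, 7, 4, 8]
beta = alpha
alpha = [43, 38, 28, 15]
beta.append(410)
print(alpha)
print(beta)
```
[43, 38, 28, 15]
[7, 7, 4, 8, 410]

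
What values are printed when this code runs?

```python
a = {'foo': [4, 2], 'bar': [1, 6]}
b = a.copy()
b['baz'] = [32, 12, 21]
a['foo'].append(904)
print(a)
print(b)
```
{'foo': [4, 2, 904], 'bar': [1, 6]}
{'foo': [4, 2, 904], 'bar': [1, 6], 'baz': [32, 12, 21]}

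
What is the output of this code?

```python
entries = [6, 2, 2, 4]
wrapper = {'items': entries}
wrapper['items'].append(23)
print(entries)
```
[6, 2, 2, 4, 23]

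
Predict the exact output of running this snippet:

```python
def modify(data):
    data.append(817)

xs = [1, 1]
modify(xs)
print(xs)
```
[1, 1, 817]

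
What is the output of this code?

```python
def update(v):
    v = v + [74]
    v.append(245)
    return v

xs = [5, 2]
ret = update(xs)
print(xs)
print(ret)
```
[5, 2]
[5, 2, 74, 245]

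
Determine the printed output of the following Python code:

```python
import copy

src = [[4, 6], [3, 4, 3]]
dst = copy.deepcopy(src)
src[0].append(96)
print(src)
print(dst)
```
[[4, 6, 96], [3, 4, 3]]
[[4, 6], [3, 4, 3]]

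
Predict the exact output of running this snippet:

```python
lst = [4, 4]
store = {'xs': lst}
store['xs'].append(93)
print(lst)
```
[4, 4, 93]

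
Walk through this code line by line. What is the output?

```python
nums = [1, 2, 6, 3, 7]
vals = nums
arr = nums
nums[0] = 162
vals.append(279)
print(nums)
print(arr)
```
[162, 2, 6, 3, 7, 279]
[162, 2, 6, 3, 7, 279]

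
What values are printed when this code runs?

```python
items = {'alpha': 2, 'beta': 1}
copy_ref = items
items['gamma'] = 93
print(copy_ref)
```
{'alpha': 2, 'beta': 1, 'gamma': 93}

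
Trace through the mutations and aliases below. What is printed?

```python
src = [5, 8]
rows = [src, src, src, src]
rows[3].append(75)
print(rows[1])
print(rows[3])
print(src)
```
[5, 8, 75]
[5, 8, 75]
[5, 8, 75]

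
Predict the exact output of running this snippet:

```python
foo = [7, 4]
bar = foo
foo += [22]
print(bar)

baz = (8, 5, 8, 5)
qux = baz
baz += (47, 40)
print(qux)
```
[7, 4, 22]
(8, 5, 8, 5)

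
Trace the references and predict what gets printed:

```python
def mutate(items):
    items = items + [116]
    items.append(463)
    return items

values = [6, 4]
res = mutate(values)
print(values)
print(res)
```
[6, 4]
[6, 4, 116, 463]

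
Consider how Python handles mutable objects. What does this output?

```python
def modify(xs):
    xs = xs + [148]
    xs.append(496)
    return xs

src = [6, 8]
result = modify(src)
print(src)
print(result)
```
[6, 8]
[6, 8, 148, 496]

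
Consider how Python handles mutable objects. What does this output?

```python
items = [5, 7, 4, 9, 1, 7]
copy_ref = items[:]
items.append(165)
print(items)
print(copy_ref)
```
[5, 7, 4, 9, 1, 7, 165]
[5, 7, 4, 9, 1, 7]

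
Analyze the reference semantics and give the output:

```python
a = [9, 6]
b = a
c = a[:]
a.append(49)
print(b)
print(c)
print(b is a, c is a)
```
[9, 6, 49]
[9, 6]
True False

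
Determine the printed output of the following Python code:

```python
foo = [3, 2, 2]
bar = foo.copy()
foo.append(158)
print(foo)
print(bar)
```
[3, 2, 2, 158]
[3, 2, 2]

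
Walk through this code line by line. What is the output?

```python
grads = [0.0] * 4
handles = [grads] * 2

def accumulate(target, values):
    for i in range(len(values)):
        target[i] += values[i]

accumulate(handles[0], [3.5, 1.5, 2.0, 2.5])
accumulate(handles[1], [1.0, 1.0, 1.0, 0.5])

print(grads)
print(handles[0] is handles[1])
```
[4.5, 2.5, 3.0, 3.0]
True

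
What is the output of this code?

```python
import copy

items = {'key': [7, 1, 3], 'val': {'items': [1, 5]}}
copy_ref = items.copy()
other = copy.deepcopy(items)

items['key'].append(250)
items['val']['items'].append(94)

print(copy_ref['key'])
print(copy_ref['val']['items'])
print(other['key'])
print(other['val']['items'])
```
[7, 1, 3, 250]
[1, 5, 94]
[7, 1, 3]
[1, 5]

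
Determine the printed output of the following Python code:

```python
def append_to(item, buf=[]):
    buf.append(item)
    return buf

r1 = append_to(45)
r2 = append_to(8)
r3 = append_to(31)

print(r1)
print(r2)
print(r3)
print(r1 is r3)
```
[45, 8, 31]
[45, 8, 31]
[45, 8, 31]
True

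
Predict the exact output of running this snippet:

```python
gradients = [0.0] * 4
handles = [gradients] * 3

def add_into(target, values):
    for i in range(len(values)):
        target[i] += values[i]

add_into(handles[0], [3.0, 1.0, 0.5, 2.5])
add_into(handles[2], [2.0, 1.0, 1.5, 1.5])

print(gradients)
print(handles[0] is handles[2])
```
[5.0, 2.0, 2.0, 4.0]
True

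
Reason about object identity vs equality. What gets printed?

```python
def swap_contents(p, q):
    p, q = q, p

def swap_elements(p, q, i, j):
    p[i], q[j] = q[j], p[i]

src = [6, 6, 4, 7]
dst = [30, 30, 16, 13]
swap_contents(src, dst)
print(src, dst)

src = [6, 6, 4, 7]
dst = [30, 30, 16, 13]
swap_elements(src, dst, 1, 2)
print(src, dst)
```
[6, 6, 4, 7] [30, 30, 16, 13]
[6, 16, 4, 7] [30, 30, 6, 13]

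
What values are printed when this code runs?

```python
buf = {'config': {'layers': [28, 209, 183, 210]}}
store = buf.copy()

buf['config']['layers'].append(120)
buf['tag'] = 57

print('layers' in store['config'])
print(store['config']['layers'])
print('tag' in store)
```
True
[28, 209, 183, 210, 120]
False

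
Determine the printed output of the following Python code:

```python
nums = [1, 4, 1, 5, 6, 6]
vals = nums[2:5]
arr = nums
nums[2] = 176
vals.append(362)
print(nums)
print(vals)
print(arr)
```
[1, 4, 176, 5, 6, 6]
[1, 5, 6, 362]
[1, 4, 176, 5, 6, 6]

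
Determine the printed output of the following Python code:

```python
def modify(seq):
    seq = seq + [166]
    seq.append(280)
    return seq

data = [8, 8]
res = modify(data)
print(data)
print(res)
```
[8, 8]
[8, 8, 166, 280]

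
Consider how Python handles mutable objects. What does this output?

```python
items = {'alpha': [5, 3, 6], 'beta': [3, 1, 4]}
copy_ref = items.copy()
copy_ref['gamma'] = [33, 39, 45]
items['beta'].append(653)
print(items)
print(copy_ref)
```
{'alpha': [5, 3, 6], 'beta': [3, 1, 4, 653]}
{'alpha': [5, 3, 6], 'beta': [3, 1, 4, 653], 'gamma': [33, 39, 45]}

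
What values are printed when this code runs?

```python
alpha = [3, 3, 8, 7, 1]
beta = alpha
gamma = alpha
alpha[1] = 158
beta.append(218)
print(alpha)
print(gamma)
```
[3, 158, 8, 7, 1, 218]
[3, 158, 8, 7, 1, 218]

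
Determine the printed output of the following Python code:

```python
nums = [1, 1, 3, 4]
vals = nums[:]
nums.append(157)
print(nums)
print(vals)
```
[1, 1, 3, 4, 157]
[1, 1, 3, 4]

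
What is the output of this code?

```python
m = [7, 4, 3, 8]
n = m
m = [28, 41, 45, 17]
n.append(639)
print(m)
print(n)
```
[28, 41, 45, 17]
[7, 4, 3, 8, 639]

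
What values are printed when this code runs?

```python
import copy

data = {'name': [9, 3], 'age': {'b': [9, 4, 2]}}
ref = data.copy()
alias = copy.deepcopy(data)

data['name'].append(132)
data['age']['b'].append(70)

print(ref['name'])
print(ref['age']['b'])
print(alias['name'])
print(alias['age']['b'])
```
[9, 3, 132]
[9, 4, 2, 70]
[9, 3]
[9, 4, 2]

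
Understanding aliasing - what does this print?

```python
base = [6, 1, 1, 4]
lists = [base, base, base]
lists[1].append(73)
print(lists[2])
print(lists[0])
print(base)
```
[6, 1, 1, 4, 73]
[6, 1, 1, 4, 73]
[6, 1, 1, 4, 73]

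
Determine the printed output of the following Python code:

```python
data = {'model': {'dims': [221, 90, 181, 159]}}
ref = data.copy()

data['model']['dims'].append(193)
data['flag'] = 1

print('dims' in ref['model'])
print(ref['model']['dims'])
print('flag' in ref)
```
True
[221, 90, 181, 159, 193]
False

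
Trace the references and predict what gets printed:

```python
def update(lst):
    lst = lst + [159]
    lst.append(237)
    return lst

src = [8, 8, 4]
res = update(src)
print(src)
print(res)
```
[8, 8, 4]
[8, 8, 4, 159, 237]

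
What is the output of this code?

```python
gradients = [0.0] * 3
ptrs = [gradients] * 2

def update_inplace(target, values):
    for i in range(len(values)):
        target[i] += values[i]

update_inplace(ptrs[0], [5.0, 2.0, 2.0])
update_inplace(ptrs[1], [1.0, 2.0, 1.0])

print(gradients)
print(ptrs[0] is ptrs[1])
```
[6.0, 4.0, 3.0]
True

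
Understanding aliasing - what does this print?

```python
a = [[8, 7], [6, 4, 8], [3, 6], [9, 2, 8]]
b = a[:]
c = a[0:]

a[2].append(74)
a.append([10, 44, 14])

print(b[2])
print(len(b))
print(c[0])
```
[3, 6, 74]
4
[8, 7]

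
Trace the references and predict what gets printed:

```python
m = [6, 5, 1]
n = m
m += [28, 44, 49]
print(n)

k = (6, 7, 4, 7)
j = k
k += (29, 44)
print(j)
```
[6, 5, 1, 28, 44, 49]
(6, 7, 4, 7)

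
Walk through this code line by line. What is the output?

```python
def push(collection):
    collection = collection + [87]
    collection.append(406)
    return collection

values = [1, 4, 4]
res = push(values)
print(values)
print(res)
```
[1, 4, 4]
[1, 4, 4, 87, 406]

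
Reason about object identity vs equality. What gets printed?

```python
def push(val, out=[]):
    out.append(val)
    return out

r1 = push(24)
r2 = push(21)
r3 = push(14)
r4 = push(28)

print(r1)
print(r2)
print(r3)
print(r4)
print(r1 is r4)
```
[24, 21, 14, 28]
[24, 21, 14, 28]
[24, 21, 14, 28]
[24, 21, 14, 28]
True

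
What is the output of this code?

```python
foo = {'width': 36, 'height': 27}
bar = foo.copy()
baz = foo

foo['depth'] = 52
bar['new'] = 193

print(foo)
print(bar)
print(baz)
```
{'width': 36, 'height': 27, 'depth': 52}
{'width': 36, 'height': 27, 'new': 193}
{'width': 36, 'height': 27, 'depth': 52}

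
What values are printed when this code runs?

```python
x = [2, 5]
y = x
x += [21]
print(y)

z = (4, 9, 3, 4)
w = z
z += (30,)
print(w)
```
[2, 5, 21]
(4, 9, 3, 4)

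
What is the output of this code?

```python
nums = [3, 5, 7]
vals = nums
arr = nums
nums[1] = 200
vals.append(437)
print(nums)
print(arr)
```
[3, 200, 7, 437]
[3, 200, 7, 437]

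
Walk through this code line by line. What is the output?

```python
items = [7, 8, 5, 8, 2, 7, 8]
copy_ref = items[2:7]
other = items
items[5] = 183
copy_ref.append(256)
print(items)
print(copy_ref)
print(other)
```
[7, 8, 5, 8, 2, 183, 8]
[5, 8, 2, 7, 8, 256]
[7, 8, 5, 8, 2, 183, 8]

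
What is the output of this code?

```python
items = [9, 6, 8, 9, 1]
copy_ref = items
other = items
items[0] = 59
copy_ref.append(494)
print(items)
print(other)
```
[59, 6, 8, 9, 1, 494]
[59, 6, 8, 9, 1, 494]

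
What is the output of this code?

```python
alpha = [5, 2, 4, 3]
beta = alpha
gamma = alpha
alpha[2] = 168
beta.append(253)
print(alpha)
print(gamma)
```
[5, 2, 168, 3, 253]
[5, 2, 168, 3, 253]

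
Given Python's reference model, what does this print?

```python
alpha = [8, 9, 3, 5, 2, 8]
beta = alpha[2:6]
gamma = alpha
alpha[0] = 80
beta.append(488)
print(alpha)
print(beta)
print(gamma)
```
[80, 9, 3, 5, 2, 8]
[3, 5, 2, 8, 488]
[80, 9, 3, 5, 2, 8]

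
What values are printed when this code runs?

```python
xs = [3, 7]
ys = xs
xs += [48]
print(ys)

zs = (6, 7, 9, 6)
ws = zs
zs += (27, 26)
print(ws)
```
[3, 7, 48]
(6, 7, 9, 6)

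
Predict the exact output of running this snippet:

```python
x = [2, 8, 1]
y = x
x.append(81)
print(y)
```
[2, 8, 1, 81]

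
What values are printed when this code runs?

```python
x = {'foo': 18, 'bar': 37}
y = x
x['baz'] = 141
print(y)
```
{'foo': 18, 'bar': 37, 'baz': 141}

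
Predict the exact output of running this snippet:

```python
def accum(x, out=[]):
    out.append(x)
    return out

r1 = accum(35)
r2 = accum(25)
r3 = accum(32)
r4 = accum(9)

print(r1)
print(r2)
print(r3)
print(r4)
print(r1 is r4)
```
[35, 25, 32, 9]
[35, 25, 32, 9]
[35, 25, 32, 9]
[35, 25, 32, 9]
True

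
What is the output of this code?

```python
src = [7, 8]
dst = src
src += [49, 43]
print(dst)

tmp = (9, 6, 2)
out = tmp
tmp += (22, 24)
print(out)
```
[7, 8, 49, 43]
(9, 6, 2)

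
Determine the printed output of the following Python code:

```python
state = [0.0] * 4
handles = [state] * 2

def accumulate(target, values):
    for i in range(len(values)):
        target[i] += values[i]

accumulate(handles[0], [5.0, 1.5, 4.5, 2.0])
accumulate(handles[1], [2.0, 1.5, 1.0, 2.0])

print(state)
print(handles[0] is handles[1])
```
[7.0, 3.0, 5.5, 4.0]
True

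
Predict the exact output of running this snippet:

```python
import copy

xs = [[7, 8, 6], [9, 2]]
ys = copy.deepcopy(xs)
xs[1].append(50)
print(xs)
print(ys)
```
[[7, 8, 6], [9, 2, 50]]
[[7, 8, 6], [9, 2]]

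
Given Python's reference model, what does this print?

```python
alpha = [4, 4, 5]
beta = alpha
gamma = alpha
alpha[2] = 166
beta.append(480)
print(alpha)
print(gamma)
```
[4, 4, 166, 480]
[4, 4, 166, 480]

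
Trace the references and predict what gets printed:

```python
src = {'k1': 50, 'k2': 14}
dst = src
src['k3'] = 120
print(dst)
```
{'k1': 50, 'k2': 14, 'k3': 120}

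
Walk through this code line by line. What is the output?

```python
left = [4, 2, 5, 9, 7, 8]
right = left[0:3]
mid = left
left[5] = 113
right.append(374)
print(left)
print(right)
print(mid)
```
[4, 2, 5, 9, 7, 113]
[4, 2, 5, 374]
[4, 2, 5, 9, 7, 113]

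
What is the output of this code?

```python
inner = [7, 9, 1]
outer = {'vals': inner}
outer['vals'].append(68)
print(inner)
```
[7, 9, 1, 68]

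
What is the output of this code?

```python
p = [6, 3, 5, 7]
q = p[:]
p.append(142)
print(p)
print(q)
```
[6, 3, 5, 7, 142]
[6, 3, 5, 7]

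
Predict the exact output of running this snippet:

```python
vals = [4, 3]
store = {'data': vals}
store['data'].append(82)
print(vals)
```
[4, 3, 82]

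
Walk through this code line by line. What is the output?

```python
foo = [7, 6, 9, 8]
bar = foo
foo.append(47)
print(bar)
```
[7, 6, 9, 8, 47]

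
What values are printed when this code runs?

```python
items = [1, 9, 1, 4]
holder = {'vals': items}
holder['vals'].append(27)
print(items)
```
[1, 9, 1, 4, 27]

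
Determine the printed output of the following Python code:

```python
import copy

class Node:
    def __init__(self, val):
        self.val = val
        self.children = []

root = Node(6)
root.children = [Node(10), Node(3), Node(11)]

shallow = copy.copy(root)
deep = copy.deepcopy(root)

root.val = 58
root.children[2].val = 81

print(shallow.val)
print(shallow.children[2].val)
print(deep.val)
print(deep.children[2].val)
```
6
81
6
11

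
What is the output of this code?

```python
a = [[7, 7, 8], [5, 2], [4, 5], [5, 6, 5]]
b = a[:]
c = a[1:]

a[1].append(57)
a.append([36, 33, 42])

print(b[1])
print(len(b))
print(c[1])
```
[5, 2, 57]
4
[4, 5]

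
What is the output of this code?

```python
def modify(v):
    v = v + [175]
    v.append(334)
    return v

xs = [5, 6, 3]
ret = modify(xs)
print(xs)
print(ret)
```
[5, 6, 3]
[5, 6, 3, 175, 334]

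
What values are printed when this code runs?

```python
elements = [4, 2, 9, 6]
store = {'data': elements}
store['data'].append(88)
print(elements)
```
[4, 2, 9, 6, 88]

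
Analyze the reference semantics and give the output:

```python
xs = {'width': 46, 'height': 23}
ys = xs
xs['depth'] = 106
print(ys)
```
{'width': 46, 'height': 23, 'depth': 106}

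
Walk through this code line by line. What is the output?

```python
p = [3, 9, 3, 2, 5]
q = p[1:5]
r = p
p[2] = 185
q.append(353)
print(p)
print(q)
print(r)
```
[3, 9, 185, 2, 5]
[9, 3, 2, 5, 353]
[3, 9, 185, 2, 5]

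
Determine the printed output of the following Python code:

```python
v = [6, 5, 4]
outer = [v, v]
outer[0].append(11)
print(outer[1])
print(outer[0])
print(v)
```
[6, 5, 4, 11]
[6, 5, 4, 11]
[6, 5, 4, 11]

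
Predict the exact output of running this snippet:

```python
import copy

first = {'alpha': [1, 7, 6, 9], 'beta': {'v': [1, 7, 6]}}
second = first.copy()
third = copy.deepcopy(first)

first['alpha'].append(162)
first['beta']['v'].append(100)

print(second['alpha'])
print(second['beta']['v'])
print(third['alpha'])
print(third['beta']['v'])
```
[1, 7, 6, 9, 162]
[1, 7, 6, 100]
[1, 7, 6, 9]
[1, 7, 6]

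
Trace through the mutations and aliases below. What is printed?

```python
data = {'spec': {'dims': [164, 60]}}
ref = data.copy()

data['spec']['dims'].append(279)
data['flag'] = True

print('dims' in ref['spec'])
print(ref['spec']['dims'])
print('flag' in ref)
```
True
[164, 60, 279]
False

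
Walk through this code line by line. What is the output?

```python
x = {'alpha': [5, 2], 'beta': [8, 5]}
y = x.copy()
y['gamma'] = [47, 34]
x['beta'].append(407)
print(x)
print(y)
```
{'alpha': [5, 2], 'beta': [8, 5, 407]}
{'alpha': [5, 2], 'beta': [8, 5, 407], 'gamma': [47, 34]}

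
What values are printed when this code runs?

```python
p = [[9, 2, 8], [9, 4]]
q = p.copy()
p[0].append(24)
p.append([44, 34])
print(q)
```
[[9, 2, 8, 24], [9, 4]]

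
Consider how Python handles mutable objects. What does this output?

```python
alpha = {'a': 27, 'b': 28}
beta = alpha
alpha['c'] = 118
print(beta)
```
{'a': 27, 'b': 28, 'c': 118}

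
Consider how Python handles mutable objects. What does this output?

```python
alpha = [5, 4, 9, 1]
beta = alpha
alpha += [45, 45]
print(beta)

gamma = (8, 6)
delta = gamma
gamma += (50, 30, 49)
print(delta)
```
[5, 4, 9, 1, 45, 45]
(8, 6)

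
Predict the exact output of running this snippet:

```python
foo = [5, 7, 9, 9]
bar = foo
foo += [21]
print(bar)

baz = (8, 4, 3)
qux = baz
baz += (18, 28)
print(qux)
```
[5, 7, 9, 9, 21]
(8, 4, 3)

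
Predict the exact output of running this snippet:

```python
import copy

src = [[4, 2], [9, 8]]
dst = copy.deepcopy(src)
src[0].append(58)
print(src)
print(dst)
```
[[4, 2, 58], [9, 8]]
[[4, 2], [9, 8]]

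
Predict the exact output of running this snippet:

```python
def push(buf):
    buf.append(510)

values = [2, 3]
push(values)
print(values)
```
[2, 3, 510]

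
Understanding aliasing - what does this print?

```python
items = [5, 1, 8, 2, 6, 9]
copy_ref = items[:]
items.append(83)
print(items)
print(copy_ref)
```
[5, 1, 8, 2, 6, 9, 83]
[5, 1, 8, 2, 6, 9]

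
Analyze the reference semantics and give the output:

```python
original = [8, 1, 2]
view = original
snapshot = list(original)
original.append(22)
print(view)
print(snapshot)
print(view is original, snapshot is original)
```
[8, 1, 2, 22]
[8, 1, 2]
True False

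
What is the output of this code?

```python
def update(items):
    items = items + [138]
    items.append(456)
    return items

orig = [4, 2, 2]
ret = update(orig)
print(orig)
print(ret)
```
[4, 2, 2]
[4, 2, 2, 138, 456]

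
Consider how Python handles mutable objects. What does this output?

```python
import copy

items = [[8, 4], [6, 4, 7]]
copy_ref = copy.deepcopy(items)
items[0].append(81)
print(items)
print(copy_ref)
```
[[8, 4, 81], [6, 4, 7]]
[[8, 4], [6, 4, 7]]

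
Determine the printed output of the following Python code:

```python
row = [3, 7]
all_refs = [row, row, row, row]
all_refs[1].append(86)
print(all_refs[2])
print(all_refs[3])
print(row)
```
[3, 7, 86]
[3, 7, 86]
[3, 7, 86]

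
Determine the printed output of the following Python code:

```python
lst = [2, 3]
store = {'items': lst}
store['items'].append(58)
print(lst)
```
[2, 3, 58]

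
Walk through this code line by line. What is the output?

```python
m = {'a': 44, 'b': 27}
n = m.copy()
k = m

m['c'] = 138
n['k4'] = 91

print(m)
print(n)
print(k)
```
{'a': 44, 'b': 27, 'c': 138}
{'a': 44, 'b': 27, 'k4': 91}
{'a': 44, 'b': 27, 'c': 138}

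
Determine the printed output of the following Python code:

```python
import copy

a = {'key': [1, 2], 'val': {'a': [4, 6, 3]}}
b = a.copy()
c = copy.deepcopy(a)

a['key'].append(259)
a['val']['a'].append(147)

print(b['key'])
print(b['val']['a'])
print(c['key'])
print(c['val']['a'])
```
[1, 2, 259]
[4, 6, 3, 147]
[1, 2]
[4, 6, 3]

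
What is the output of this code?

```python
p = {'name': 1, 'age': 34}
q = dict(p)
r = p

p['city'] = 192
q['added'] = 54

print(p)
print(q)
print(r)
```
{'name': 1, 'age': 34, 'city': 192}
{'name': 1, 'age': 34, 'added': 54}
{'name': 1, 'age': 34, 'city': 192}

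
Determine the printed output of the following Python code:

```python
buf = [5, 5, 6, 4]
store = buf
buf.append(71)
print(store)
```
[5, 5, 6, 4, 71]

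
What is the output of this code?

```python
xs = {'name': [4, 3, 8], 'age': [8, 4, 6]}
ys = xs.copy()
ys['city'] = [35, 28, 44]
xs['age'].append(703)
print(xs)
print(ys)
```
{'name': [4, 3, 8], 'age': [8, 4, 6, 703]}
{'name': [4, 3, 8], 'age': [8, 4, 6, 703], 'city': [35, 28, 44]}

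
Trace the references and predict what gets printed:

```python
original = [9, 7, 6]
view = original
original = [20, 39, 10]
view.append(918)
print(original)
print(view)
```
[20, 39, 10]
[9, 7, 6, 918]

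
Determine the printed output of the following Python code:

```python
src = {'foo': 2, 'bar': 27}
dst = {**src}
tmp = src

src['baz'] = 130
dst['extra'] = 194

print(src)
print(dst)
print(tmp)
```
{'foo': 2, 'bar': 27, 'baz': 130}
{'foo': 2, 'bar': 27, 'extra': 194}
{'foo': 2, 'bar': 27, 'baz': 130}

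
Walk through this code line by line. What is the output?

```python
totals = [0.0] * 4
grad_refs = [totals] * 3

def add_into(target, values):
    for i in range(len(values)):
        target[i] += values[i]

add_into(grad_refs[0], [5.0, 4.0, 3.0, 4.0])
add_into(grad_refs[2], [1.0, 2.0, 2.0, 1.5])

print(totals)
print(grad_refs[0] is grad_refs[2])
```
[6.0, 6.0, 5.0, 5.5]
True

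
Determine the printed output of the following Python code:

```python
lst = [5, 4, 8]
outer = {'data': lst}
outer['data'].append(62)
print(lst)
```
[5, 4, 8, 62]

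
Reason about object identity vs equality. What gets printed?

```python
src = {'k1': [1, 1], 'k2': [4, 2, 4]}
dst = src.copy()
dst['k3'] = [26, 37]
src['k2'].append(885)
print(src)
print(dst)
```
{'k1': [1, 1], 'k2': [4, 2, 4, 885]}
{'k1': [1, 1], 'k2': [4, 2, 4, 885], 'k3': [26, 37]}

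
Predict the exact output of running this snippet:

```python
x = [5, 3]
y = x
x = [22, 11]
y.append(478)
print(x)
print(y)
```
[22, 11]
[5, 3, 478]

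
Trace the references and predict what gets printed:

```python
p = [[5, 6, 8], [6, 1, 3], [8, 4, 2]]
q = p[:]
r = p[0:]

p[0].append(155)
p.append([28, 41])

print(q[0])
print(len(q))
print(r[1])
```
[5, 6, 8, 155]
3
[6, 1, 3]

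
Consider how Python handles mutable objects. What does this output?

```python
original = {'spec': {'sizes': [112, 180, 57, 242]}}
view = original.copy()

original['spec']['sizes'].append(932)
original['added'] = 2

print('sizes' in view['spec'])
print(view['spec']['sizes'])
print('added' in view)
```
True
[112, 180, 57, 242, 932]
False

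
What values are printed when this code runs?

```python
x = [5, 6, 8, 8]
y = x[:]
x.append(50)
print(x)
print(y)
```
[5, 6, 8, 8, 50]
[5, 6, 8, 8]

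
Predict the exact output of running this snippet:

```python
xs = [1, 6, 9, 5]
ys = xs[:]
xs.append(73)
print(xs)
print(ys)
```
[1, 6, 9, 5, 73]
[1, 6, 9, 5]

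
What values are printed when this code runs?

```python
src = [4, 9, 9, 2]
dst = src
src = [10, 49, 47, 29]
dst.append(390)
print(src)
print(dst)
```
[10, 49, 47, 29]
[4, 9, 9, 2, 390]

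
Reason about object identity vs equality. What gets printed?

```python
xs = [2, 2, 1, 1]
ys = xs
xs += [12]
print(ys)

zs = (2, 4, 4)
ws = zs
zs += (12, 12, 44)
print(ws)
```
[2, 2, 1, 1, 12]
(2, 4, 4)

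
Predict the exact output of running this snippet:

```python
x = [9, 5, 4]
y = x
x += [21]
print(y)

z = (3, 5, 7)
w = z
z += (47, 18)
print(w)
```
[9, 5, 4, 21]
(3, 5, 7)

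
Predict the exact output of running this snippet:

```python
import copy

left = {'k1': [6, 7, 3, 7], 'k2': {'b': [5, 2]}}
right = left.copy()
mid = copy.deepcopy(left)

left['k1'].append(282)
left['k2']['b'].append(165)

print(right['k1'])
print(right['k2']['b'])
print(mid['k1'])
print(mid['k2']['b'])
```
[6, 7, 3, 7, 282]
[5, 2, 165]
[6, 7, 3, 7]
[5, 2]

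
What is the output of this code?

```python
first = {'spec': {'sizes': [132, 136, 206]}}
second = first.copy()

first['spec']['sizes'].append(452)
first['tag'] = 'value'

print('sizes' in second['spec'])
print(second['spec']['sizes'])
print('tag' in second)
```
True
[132, 136, 206, 452]
False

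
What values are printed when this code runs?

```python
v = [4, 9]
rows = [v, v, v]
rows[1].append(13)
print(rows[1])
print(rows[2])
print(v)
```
[4, 9, 13]
[4, 9, 13]
[4, 9, 13]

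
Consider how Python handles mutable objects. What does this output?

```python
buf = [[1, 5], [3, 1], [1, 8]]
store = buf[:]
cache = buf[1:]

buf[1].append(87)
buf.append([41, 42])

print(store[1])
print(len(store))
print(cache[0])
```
[3, 1, 87]
3
[3, 1, 87]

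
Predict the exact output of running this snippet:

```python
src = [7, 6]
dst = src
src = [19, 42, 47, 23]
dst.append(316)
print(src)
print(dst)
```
[19, 42, 47, 23]
[7, 6, 316]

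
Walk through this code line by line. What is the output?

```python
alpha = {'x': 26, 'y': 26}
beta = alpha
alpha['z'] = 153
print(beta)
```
{'x': 26, 'y': 26, 'z': 153}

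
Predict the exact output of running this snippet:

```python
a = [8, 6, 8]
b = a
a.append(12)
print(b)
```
[8, 6, 8, 12]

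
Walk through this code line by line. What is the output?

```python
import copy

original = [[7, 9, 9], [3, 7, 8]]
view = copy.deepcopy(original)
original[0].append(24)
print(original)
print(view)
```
[[7, 9, 9, 24], [3, 7, 8]]
[[7, 9, 9], [3, 7, 8]]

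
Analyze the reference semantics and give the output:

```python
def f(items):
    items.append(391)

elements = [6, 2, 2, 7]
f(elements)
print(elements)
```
[6, 2, 2, 7, 391]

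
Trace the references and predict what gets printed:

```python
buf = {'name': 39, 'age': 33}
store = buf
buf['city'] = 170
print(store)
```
{'name': 39, 'age': 33, 'city': 170}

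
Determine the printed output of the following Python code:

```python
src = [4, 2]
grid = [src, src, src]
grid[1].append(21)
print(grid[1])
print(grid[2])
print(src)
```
[4, 2, 21]
[4, 2, 21]
[4, 2, 21]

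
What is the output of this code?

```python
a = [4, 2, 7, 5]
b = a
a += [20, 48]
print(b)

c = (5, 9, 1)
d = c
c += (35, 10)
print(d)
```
[4, 2, 7, 5, 20, 48]
(5, 9, 1)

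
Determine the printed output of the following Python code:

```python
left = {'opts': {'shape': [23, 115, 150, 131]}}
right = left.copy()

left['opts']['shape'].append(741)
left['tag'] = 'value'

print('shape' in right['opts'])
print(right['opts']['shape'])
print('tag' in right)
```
True
[23, 115, 150, 131, 741]
False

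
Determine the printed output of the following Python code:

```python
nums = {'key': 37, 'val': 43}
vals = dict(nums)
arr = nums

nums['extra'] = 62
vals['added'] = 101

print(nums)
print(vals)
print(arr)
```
{'key': 37, 'val': 43, 'extra': 62}
{'key': 37, 'val': 43, 'added': 101}
{'key': 37, 'val': 43, 'extra': 62}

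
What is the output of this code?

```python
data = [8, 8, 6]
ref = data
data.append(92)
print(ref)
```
[8, 8, 6, 92]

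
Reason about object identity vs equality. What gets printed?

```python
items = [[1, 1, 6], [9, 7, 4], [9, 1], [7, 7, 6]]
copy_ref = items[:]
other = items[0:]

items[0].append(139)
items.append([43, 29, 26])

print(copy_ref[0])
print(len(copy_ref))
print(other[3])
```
[1, 1, 6, 139]
4
[7, 7, 6]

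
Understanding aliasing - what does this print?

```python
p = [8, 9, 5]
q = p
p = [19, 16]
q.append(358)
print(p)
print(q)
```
[19, 16]
[8, 9, 5, 358]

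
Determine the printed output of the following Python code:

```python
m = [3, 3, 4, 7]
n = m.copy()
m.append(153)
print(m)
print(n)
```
[3, 3, 4, 7, 153]
[3, 3, 4, 7]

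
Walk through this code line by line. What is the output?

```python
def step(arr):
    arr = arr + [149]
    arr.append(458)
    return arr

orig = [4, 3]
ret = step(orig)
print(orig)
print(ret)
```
[4, 3]
[4, 3, 149, 458]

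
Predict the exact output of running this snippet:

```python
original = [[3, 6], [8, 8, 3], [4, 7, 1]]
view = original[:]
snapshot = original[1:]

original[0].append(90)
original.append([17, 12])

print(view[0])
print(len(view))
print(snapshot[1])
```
[3, 6, 90]
3
[4, 7, 1]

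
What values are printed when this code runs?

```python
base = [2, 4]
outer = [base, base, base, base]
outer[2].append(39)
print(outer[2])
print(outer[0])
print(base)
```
[2, 4, 39]
[2, 4, 39]
[2, 4, 39]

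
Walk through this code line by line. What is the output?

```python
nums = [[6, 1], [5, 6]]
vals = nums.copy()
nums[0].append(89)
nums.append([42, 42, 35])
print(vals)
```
[[6, 1, 89], [5, 6]]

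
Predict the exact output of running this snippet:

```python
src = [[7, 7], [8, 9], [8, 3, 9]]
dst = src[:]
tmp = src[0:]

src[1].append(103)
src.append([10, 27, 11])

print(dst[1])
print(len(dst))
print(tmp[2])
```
[8, 9, 103]
3
[8, 3, 9]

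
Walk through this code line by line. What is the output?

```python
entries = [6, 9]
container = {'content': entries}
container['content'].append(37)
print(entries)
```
[6, 9, 37]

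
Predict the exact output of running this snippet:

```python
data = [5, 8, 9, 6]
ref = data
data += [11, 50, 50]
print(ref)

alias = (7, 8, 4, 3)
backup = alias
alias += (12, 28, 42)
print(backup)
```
[5, 8, 9, 6, 11, 50, 50]
(7, 8, 4, 3)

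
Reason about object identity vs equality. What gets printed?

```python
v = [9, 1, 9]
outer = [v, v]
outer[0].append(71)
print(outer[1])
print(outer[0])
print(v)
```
[9, 1, 9, 71]
[9, 1, 9, 71]
[9, 1, 9, 71]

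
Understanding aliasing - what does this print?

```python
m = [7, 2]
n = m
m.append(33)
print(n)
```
[7, 2, 33]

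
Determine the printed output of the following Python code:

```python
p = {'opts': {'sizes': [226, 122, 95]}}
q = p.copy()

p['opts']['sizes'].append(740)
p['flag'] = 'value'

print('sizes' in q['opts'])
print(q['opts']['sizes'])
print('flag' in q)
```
True
[226, 122, 95, 740]
False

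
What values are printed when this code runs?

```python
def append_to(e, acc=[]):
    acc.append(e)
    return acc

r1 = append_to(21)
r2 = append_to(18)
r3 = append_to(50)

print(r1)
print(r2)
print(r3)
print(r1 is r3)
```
[21, 18, 50]
[21, 18, 50]
[21, 18, 50]
True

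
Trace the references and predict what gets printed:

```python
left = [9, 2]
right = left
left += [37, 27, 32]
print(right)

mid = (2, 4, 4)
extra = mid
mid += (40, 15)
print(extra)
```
[9, 2, 37, 27, 32]
(2, 4, 4)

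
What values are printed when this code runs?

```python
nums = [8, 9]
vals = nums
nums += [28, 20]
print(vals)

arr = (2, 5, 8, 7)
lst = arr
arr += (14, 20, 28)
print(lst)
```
[8, 9, 28, 20]
(2, 5, 8, 7)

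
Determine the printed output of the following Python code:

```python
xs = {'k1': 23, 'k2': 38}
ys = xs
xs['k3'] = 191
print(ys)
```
{'k1': 23, 'k2': 38, 'k3': 191}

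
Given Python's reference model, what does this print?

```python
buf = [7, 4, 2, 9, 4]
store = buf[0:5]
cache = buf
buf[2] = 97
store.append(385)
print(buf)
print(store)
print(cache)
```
[7, 4, 97, 9, 4]
[7, 4, 2, 9, 4, 385]
[7, 4, 97, 9, 4]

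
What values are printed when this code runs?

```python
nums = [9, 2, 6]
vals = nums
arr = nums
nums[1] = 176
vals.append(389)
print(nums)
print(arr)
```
[9, 176, 6, 389]
[9, 176, 6, 389]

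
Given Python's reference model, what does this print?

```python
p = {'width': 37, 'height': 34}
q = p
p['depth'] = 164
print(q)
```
{'width': 37, 'height': 34, 'depth': 164}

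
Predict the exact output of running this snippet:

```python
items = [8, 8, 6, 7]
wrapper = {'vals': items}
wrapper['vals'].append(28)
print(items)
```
[8, 8, 6, 7, 28]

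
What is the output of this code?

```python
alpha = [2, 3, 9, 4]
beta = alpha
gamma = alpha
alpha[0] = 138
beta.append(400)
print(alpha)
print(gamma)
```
[138, 3, 9, 4, 400]
[138, 3, 9, 4, 400]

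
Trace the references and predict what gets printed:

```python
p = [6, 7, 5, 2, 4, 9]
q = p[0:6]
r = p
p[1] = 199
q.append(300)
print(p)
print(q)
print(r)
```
[6, 199, 5, 2, 4, 9]
[6, 7, 5, 2, 4, 9, 300]
[6, 199, 5, 2, 4, 9]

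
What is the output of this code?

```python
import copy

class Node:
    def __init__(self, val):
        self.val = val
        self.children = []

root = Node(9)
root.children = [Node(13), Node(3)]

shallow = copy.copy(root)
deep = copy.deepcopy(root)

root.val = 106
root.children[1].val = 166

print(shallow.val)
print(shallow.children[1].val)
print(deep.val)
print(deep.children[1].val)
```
9
166
9
3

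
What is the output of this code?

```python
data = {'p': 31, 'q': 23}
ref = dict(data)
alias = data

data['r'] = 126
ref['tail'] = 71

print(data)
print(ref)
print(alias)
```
{'p': 31, 'q': 23, 'r': 126}
{'p': 31, 'q': 23, 'tail': 71}
{'p': 31, 'q': 23, 'r': 126}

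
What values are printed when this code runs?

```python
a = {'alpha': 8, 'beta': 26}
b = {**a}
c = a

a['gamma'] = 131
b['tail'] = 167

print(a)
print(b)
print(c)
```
{'alpha': 8, 'beta': 26, 'gamma': 131}
{'alpha': 8, 'beta': 26, 'tail': 167}
{'alpha': 8, 'beta': 26, 'gamma': 131}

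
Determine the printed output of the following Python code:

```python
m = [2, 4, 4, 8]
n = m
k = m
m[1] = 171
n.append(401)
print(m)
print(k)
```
[2, 171, 4, 8, 401]
[2, 171, 4, 8, 401]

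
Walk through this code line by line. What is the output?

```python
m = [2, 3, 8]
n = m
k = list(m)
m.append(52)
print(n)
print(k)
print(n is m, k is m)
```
[2, 3, 8, 52]
[2, 3, 8]
True False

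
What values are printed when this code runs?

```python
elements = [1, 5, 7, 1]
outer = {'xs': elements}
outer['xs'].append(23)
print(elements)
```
[1, 5, 7, 1, 23]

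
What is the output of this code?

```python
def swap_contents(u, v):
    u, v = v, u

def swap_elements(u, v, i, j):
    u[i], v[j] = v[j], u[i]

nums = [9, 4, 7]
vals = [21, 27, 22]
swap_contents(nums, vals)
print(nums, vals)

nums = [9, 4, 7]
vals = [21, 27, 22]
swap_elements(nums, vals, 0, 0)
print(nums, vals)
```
[9, 4, 7] [21, 27, 22]
[21, 4, 7] [9, 27, 22]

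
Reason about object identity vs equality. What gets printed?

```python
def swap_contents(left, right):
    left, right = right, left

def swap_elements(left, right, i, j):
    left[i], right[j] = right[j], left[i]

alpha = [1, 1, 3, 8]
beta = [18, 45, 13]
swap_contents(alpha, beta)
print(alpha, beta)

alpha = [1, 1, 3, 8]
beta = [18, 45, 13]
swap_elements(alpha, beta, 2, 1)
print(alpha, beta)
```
[1, 1, 3, 8] [18, 45, 13]
[1, 1, 45, 8] [18, 3, 13]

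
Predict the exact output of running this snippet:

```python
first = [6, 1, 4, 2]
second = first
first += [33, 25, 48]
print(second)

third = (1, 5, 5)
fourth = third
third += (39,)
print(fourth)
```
[6, 1, 4, 2, 33, 25, 48]
(1, 5, 5)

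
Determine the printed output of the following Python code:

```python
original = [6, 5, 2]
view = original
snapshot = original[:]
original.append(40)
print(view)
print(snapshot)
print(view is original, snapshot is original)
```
[6, 5, 2, 40]
[6, 5, 2]
True False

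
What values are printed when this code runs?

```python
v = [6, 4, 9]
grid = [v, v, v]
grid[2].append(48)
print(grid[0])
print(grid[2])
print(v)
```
[6, 4, 9, 48]
[6, 4, 9, 48]
[6, 4, 9, 48]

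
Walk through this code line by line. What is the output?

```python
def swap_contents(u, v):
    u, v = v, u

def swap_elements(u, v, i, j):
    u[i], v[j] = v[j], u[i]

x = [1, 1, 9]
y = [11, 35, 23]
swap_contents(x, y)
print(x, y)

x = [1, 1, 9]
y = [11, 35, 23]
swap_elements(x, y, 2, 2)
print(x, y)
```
[1, 1, 9] [11, 35, 23]
[1, 1, 23] [11, 35, 9]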